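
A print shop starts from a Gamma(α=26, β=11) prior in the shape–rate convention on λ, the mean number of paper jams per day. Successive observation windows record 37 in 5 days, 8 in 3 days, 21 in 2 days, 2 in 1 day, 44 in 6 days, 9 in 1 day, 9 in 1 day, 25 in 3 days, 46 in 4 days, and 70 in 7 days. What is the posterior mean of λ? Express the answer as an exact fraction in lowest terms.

Total count: 37 + 8 + 21 + 2 + 44 + 9 + 9 + 25 + 46 + 70 = 271.
Total exposure: 5 + 3 + 2 + 1 + 6 + 1 + 1 + 3 + 4 + 7 = 33 days.
The Gamma prior is conjugate for the Poisson rate, so λ | data ~ Gamma(26+271, 11+33) = Gamma(297, 44).
Posterior mean = α'/β' = 297/44 = 27/4.

27/4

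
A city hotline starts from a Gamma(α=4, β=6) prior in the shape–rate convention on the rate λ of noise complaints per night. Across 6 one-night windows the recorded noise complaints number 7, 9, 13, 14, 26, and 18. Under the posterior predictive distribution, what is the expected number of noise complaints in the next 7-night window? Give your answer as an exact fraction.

637/12

Total count: 7 + 9 + 13 + 14 + 26 + 18 = 87.
Total exposure: 6 nights.
By Gamma–Poisson conjugacy, the posterior is Gamma(α + Σx, β + Σt) = Gamma(4 + 87, 6 + 6) = Gamma(91, 12).
Predictive mean over a 7-night window = T·E[λ|data] = 7·91/12 = 637/12.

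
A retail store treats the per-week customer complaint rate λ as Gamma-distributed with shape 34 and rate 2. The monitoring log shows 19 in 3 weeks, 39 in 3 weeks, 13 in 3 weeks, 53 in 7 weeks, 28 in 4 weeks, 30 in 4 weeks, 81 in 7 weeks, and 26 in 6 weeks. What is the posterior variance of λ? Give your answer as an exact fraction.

Total count: 19 + 39 + 13 + 53 + 28 + 30 + 81 + 26 = 289.
Total exposure: 3 + 3 + 3 + 7 + 4 + 4 + 7 + 6 = 37 weeks.
Conjugate update: add total count to the shape and total exposure to the rate, giving Gamma(323, 39).
Posterior variance = α'/β'² = 323/1521.

323/1521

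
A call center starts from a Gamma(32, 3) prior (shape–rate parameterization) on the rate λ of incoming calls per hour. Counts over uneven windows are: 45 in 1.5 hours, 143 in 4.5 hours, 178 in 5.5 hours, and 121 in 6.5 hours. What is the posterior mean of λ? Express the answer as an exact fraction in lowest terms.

Total count: 45 + 143 + 178 + 121 = 487.
Total exposure: 1.5 + 4.5 + 5.5 + 6.5 = 18 hours.
Gamma(α, β) with Poisson data over total exposure Σt gives posterior Gamma(α+Σx, β+Σt) = Gamma(519, 21).
Posterior mean = α'/β' = 519/21 = 173/7.

173/7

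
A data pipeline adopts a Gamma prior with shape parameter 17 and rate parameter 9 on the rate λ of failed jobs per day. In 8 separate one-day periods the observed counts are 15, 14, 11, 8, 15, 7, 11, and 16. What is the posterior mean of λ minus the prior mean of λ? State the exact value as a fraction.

Total count: 15 + 14 + 11 + 8 + 15 + 7 + 11 + 16 = 97.
Total exposure: 8 days.
The Gamma prior is conjugate for the Poisson rate, so λ | data ~ Gamma(17+97, 9+8) = Gamma(114, 17).
Posterior mean = 114/17 = 114/17; prior mean = 17/9 = 17/9. Difference = 114/17 − 17/9 = 737/153.

737/153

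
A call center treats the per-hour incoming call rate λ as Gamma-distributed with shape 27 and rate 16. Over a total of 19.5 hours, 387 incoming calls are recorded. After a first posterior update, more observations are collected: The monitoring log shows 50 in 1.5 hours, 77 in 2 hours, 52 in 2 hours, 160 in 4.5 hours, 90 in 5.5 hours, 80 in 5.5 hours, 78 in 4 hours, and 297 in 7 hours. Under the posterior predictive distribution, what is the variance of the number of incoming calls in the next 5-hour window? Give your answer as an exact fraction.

75284/729

Total count 387 over total exposure 19.5 hours.
After the first batch: Gamma(27 + 387, 16 + 19.5) = Gamma(414, 71/2).
Total count: 50 + 77 + 52 + 160 + 90 + 80 + 78 + 297 = 884.
Total exposure: 1.5 + 2 + 2 + 4.5 + 5.5 + 5.5 + 4 + 7 = 32 hours.
After the second batch: Gamma(414 + 884, 71/2 + 32) = Gamma(1298, 135/2).
The posterior predictive for a window of length T is Negative Binomial with variance T·α'·(β'+T)/β'² = 5·1298·(145/2)/(18225/4) = 75284/729.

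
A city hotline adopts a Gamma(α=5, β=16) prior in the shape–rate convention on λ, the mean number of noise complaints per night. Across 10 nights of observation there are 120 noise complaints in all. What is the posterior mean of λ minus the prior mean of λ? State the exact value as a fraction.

Total count 120 over total exposure 10 nights.
By Gamma–Poisson conjugacy, the posterior is Gamma(α + Σx, β + Σt) = Gamma(5 + 120, 16 + 10) = Gamma(125, 26).
Posterior mean = 125/26 = 125/26; prior mean = 5/16 = 5/16. Difference = 125/26 − 5/16 = 935/208.

935/208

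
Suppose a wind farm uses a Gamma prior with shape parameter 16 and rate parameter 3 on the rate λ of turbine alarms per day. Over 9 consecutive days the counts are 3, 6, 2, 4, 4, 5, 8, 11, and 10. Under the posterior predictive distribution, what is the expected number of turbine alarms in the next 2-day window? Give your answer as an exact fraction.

23/2

Total count: 3 + 6 + 2 + 4 + 4 + 5 + 8 + 11 + 10 = 53.
Total exposure: 9 days.
Posterior: α' = 16 + 53 = 69, β' = 3 + 9 = 12.
Predictive mean over a 2-day window = T·E[λ|data] = 2·69/12 = 23/2.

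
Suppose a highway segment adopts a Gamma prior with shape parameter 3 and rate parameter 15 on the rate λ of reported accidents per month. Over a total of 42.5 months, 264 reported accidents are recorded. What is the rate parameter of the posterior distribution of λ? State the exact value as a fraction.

Total count 264 over total exposure 42.5 months.
Conjugate update: add total count to the shape and total exposure to the rate, giving Gamma(267, 115/2).

115/2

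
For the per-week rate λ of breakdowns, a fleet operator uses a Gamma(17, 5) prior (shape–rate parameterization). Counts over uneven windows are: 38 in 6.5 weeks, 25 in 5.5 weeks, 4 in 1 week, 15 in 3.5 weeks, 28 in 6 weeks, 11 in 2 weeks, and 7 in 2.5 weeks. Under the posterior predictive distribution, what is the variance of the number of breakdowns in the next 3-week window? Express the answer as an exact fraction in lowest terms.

15225/1024

Total count: 38 + 25 + 4 + 15 + 28 + 11 + 7 = 128.
Total exposure: 6.5 + 5.5 + 1 + 3.5 + 6 + 2 + 2.5 = 27 weeks.
Posterior: α' = 17 + 128 = 145, β' = 5 + 27 = 32.
The posterior predictive for a window of length T is Negative Binomial with variance T·α'·(β'+T)/β'² = 3·145·35/1024 = 15225/1024.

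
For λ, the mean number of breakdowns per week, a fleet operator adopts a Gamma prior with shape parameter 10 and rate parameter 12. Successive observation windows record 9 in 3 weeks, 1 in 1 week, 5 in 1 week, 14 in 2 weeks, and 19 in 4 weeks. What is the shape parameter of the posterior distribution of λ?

Total count: 9 + 1 + 5 + 14 + 19 = 48.
Total exposure: 3 + 1 + 1 + 2 + 4 = 11 weeks.
Gamma(α, β) with Poisson data over total exposure Σt gives posterior Gamma(α+Σx, β+Σt) = Gamma(58, 23).

58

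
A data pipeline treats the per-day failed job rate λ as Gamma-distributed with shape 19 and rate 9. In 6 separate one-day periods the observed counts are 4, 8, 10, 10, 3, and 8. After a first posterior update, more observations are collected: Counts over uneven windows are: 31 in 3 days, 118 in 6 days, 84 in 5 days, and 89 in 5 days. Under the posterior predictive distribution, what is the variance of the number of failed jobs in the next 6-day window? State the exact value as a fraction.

23040/289

Total count: 4 + 8 + 10 + 10 + 3 + 8 = 43.
Total exposure: 6 days.
After the first batch: Gamma(19 + 43, 9 + 6) = Gamma(62, 15).
Total count: 31 + 118 + 84 + 89 = 322.
Total exposure: 3 + 6 + 5 + 5 = 19 days.
After the second batch: Gamma(62 + 322, 15 + 19) = Gamma(384, 34).
The posterior predictive for a window of length T is Negative Binomial with variance T·α'·(β'+T)/β'² = 6·384·40/1156 = 23040/289.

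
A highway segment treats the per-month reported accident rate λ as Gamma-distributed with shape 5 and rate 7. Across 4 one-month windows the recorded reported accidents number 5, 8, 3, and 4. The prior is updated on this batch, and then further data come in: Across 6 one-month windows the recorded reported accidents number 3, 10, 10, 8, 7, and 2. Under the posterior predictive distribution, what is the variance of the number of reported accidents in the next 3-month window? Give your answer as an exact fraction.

3900/289

Total count: 5 + 8 + 3 + 4 = 20.
Total exposure: 4 months.
After the first batch: Gamma(5 + 20, 7 + 4) = Gamma(25, 11).
Total count: 3 + 10 + 10 + 8 + 7 + 2 = 40.
Total exposure: 6 months.
After the second batch: Gamma(25 + 40, 11 + 6) = Gamma(65, 17).
The posterior predictive for a window of length T is Negative Binomial with variance T·α'·(β'+T)/β'² = 3·65·20/289 = 3900/289.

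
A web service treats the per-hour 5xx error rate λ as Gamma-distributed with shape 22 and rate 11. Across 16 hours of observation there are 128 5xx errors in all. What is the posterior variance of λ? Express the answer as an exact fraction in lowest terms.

50/243

Total count 128 over total exposure 16 hours.
Posterior: α' = 22 + 128 = 150, β' = 11 + 16 = 27.
Posterior variance = α'/β'² = 150/729 = 50/243.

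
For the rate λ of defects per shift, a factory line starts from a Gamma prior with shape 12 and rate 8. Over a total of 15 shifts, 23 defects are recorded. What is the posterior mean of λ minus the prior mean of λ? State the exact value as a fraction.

Total count 23 over total exposure 15 shifts.
By Gamma–Poisson conjugacy, the posterior is Gamma(α + Σx, β + Σt) = Gamma(12 + 23, 8 + 15) = Gamma(35, 23).
Posterior mean = 35/23 = 35/23; prior mean = 12/8 = 3/2. Difference = 35/23 − 3/2 = 1/46.

1/46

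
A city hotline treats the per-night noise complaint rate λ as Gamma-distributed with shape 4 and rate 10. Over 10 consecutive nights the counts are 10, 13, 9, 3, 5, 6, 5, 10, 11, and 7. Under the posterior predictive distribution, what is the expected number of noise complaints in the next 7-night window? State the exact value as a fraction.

581/20

Total count: 10 + 13 + 9 + 3 + 5 + 6 + 5 + 10 + 11 + 7 = 79.
Total exposure: 10 nights.
By Gamma–Poisson conjugacy, the posterior is Gamma(α + Σx, β + Σt) = Gamma(4 + 79, 10 + 10) = Gamma(83, 20).
Predictive mean over a 7-night window = T·E[λ|data] = 7·83/20 = 581/20.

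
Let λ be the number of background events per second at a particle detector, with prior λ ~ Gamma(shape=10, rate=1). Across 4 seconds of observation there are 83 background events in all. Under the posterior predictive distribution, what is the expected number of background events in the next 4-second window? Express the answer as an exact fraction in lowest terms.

372/5

Total count 83 over total exposure 4 seconds.
Conjugate update: add total count to the shape and total exposure to the rate, giving Gamma(93, 5).
Predictive mean over a 4-second window = T·E[λ|data] = 4·93/5 = 372/5.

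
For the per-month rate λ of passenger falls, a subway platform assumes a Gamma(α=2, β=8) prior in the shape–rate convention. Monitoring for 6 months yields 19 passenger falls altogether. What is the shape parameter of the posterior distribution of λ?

Total count 19 over total exposure 6 months.
Conjugate update: add total count to the shape and total exposure to the rate, giving Gamma(21, 14).

21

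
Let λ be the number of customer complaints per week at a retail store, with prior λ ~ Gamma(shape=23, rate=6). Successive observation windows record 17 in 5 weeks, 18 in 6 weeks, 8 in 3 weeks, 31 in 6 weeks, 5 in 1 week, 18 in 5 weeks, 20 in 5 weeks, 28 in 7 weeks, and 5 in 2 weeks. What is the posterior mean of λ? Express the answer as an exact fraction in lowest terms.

173/46

Total count: 17 + 18 + 8 + 31 + 5 + 18 + 20 + 28 + 5 = 150.
Total exposure: 5 + 6 + 3 + 6 + 1 + 5 + 5 + 7 + 2 = 40 weeks.
The Gamma prior is conjugate for the Poisson rate, so λ | data ~ Gamma(23+150, 6+40) = Gamma(173, 46).
Posterior mean = α'/β' = 173/46.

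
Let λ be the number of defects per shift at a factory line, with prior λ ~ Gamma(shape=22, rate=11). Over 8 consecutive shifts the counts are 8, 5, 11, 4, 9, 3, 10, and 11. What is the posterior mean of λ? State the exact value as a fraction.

83/19

Total count: 8 + 5 + 11 + 4 + 9 + 3 + 10 + 11 = 61.
Total exposure: 8 shifts.
By Gamma–Poisson conjugacy, the posterior is Gamma(α + Σx, β + Σt) = Gamma(22 + 61, 11 + 8) = Gamma(83, 19).
Posterior mean = α'/β' = 83/19.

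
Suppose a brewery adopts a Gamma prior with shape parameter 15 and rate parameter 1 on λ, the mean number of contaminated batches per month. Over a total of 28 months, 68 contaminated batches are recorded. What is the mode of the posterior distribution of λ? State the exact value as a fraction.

82/29

Total count 68 over total exposure 28 months.
Gamma(α, β) with Poisson data over total exposure Σt gives posterior Gamma(α+Σx, β+Σt) = Gamma(83, 29).
Posterior mode = (α'−1)/β' = 82/29.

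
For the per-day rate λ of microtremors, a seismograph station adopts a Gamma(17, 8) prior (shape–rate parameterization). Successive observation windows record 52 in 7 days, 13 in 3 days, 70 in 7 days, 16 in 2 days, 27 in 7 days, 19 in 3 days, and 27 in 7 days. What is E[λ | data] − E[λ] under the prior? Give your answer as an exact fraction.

295/88

Total count: 52 + 13 + 70 + 16 + 27 + 19 + 27 = 224.
Total exposure: 7 + 3 + 7 + 2 + 7 + 3 + 7 = 36 days.
By Gamma–Poisson conjugacy, the posterior is Gamma(α + Σx, β + Σt) = Gamma(17 + 224, 8 + 36) = Gamma(241, 44).
Posterior mean = 241/44 = 241/44; prior mean = 17/8 = 17/8. Difference = 241/44 − 17/8 = 295/88.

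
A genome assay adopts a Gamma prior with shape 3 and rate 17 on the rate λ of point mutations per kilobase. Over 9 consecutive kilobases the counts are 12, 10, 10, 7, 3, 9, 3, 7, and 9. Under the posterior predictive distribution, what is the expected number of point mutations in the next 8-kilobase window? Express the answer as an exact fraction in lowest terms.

Total count: 12 + 10 + 10 + 7 + 3 + 9 + 3 + 7 + 9 = 70.
Total exposure: 9 kilobases.
Gamma(α, β) with Poisson data over total exposure Σt gives posterior Gamma(α+Σx, β+Σt) = Gamma(73, 26).
Predictive mean over an 8-kilobase window = T·E[λ|data] = 8·73/26 = 292/13.

292/13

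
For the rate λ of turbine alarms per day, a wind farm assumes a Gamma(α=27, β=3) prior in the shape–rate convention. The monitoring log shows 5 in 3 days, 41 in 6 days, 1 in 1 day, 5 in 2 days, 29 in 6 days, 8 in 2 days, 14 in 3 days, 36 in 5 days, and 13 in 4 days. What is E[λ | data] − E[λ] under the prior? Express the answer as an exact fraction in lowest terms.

-136/35

Total count: 5 + 41 + 1 + 5 + 29 + 8 + 14 + 36 + 13 = 152.
Total exposure: 3 + 6 + 1 + 2 + 6 + 2 + 3 + 5 + 4 = 32 days.
Gamma(α, β) with Poisson data over total exposure Σt gives posterior Gamma(α+Σx, β+Σt) = Gamma(179, 35).
Posterior mean = 179/35 = 179/35; prior mean = 27/3 = 9. Difference = 179/35 − 9 = -136/35.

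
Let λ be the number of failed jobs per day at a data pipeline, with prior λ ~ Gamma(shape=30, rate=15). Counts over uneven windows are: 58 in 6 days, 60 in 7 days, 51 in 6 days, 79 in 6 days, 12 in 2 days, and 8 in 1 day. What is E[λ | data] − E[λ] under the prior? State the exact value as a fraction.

212/43

Total count: 58 + 60 + 51 + 79 + 12 + 8 = 268.
Total exposure: 6 + 7 + 6 + 6 + 2 + 1 = 28 days.
The Gamma prior is conjugate for the Poisson rate, so λ | data ~ Gamma(30+268, 15+28) = Gamma(298, 43).
Posterior mean = 298/43 = 298/43; prior mean = 30/15 = 2. Difference = 298/43 − 2 = 212/43.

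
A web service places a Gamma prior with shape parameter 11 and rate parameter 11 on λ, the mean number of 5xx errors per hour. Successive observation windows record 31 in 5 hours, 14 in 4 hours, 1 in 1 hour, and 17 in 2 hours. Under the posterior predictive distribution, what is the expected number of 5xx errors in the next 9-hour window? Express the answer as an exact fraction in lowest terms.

Total count: 31 + 14 + 1 + 17 = 63.
Total exposure: 5 + 4 + 1 + 2 = 12 hours.
Gamma(α, β) with Poisson data over total exposure Σt gives posterior Gamma(α+Σx, β+Σt) = Gamma(74, 23).
Predictive mean over a 9-hour window = T·E[λ|data] = 9·74/23 = 666/23.

666/23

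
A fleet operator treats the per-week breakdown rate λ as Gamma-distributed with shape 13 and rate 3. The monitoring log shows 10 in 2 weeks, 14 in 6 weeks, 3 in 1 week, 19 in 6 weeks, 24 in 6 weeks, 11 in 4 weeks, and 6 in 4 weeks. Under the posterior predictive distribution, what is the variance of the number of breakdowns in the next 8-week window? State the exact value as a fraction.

Total count: 10 + 14 + 3 + 19 + 24 + 11 + 6 = 87.
Total exposure: 2 + 6 + 1 + 6 + 6 + 4 + 4 = 29 weeks.
By Gamma–Poisson conjugacy, the posterior is Gamma(α + Σx, β + Σt) = Gamma(13 + 87, 3 + 29) = Gamma(100, 32).
The posterior predictive for a window of length T is Negative Binomial with variance T·α'·(β'+T)/β'² = 8·100·40/1024 = 125/4.

125/4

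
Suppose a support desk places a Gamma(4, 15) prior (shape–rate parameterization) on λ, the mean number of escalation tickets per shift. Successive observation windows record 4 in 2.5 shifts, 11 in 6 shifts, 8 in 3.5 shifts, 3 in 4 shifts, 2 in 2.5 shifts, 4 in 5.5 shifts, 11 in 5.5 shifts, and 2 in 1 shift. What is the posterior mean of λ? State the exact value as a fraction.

Total count: 4 + 11 + 8 + 3 + 2 + 4 + 11 + 2 = 45.
Total exposure: 2.5 + 6 + 3.5 + 4 + 2.5 + 5.5 + 5.5 + 1 = 30.5 shifts.
Gamma(α, β) with Poisson data over total exposure Σt gives posterior Gamma(α+Σx, β+Σt) = Gamma(49, 91/2).
Posterior mean = α'/β' = 49/(91/2) = 14/13.

14/13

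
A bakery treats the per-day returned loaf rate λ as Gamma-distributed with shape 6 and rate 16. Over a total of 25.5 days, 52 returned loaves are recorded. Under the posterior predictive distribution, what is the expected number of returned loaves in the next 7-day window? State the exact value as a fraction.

812/83

Total count 52 over total exposure 25.5 days.
By Gamma–Poisson conjugacy, the posterior is Gamma(α + Σx, β + Σt) = Gamma(6 + 52, 16 + 25.5) = Gamma(58, 83/2).
Predictive mean over a 7-day window = T·E[λ|data] = 7·58/(83/2) = 812/83.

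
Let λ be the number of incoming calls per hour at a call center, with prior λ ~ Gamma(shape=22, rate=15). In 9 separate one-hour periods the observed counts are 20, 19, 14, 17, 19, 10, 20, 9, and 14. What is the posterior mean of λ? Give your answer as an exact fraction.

41/6

Total count: 20 + 19 + 14 + 17 + 19 + 10 + 20 + 9 + 14 = 142.
Total exposure: 9 hours.
By Gamma–Poisson conjugacy, the posterior is Gamma(α + Σx, β + Σt) = Gamma(22 + 142, 15 + 9) = Gamma(164, 24).
Posterior mean = α'/β' = 164/24 = 41/6.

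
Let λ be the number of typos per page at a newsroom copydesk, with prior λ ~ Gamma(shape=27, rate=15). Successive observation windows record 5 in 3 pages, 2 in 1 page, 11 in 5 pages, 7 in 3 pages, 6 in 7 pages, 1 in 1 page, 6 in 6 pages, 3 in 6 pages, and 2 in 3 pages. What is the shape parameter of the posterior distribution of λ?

Total count: 5 + 2 + 11 + 7 + 6 + 1 + 6 + 3 + 2 = 43.
Total exposure: 3 + 1 + 5 + 3 + 7 + 1 + 6 + 6 + 3 = 35 pages.
Conjugate update: add total count to the shape and total exposure to the rate, giving Gamma(70, 50).

70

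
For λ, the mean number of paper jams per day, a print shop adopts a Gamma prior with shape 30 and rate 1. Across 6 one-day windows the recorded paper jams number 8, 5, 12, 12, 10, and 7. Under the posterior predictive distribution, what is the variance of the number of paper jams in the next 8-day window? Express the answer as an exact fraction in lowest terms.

1440/7

Total count: 8 + 5 + 12 + 12 + 10 + 7 = 54.
Total exposure: 6 days.
Posterior: α' = 30 + 54 = 84, β' = 1 + 6 = 7.
The posterior predictive for a window of length T is Negative Binomial with variance T·α'·(β'+T)/β'² = 8·84·15/49 = 1440/7.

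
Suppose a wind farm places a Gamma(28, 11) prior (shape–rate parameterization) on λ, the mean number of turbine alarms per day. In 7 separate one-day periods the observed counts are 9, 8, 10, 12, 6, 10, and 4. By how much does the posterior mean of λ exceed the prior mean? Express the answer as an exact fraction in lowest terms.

Total count: 9 + 8 + 10 + 12 + 6 + 10 + 4 = 59.
Total exposure: 7 days.
By Gamma–Poisson conjugacy, the posterior is Gamma(α + Σx, β + Σt) = Gamma(28 + 59, 11 + 7) = Gamma(87, 18).
Posterior mean = 87/18 = 29/6; prior mean = 28/11 = 28/11. Difference = 29/6 − 28/11 = 151/66.

151/66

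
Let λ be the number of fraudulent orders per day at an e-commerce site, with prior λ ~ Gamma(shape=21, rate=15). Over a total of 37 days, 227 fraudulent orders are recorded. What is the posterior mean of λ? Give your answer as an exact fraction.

62/13

Total count 227 over total exposure 37 days.
Conjugate update: add total count to the shape and total exposure to the rate, giving Gamma(248, 52).
Posterior mean = α'/β' = 248/52 = 62/13.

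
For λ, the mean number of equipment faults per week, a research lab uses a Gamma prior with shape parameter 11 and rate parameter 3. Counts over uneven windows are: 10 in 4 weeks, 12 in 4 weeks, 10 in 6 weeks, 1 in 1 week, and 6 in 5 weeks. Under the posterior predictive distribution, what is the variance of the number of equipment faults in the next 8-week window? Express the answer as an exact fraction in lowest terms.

12400/529

Total count: 10 + 12 + 10 + 1 + 6 = 39.
Total exposure: 4 + 4 + 6 + 1 + 5 = 20 weeks.
By Gamma–Poisson conjugacy, the posterior is Gamma(α + Σx, β + Σt) = Gamma(11 + 39, 3 + 20) = Gamma(50, 23).
The posterior predictive for a window of length T is Negative Binomial with variance T·α'·(β'+T)/β'² = 8·50·31/529 = 12400/529.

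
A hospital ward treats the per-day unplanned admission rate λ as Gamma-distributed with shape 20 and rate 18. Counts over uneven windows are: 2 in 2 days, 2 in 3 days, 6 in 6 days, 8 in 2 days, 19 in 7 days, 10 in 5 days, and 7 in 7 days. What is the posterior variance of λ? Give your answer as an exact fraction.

Total count: 2 + 2 + 6 + 8 + 19 + 10 + 7 = 54.
Total exposure: 2 + 3 + 6 + 2 + 7 + 5 + 7 = 32 days.
The Gamma prior is conjugate for the Poisson rate, so λ | data ~ Gamma(20+54, 18+32) = Gamma(74, 50).
Posterior variance = α'/β'² = 74/2500 = 37/1250.

37/1250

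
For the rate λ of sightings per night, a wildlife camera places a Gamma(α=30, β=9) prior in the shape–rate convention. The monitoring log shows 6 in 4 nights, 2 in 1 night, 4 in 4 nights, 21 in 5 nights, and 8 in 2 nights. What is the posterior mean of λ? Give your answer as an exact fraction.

71/25

Total count: 6 + 2 + 4 + 21 + 8 = 41.
Total exposure: 4 + 1 + 4 + 5 + 2 = 16 nights.
Conjugate update: add total count to the shape and total exposure to the rate, giving Gamma(71, 25).
Posterior mean = α'/β' = 71/25.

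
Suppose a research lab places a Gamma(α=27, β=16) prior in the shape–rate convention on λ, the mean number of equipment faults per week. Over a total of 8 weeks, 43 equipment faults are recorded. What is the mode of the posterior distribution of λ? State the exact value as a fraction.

Total count 43 over total exposure 8 weeks.
Posterior: α' = 27 + 43 = 70, β' = 16 + 8 = 24.
Posterior mode = (α'−1)/β' = 69/24 = 23/8.

23/8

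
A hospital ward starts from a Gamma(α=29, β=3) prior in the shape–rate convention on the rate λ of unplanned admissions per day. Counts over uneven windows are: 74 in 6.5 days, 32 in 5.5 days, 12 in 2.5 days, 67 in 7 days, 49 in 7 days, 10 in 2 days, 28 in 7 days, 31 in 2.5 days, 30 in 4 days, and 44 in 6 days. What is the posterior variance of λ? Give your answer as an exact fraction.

Total count: 74 + 32 + 12 + 67 + 49 + 10 + 28 + 31 + 30 + 44 = 377.
Total exposure: 6.5 + 5.5 + 2.5 + 7 + 7 + 2 + 7 + 2.5 + 4 + 6 = 50 days.
The Gamma prior is conjugate for the Poisson rate, so λ | data ~ Gamma(29+377, 3+50) = Gamma(406, 53).
Posterior variance = α'/β'² = 406/2809.

406/2809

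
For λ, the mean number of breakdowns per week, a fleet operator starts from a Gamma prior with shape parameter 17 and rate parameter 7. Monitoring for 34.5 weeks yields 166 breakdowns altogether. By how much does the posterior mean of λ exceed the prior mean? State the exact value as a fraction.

1151/581

Total count 166 over total exposure 34.5 weeks.
By Gamma–Poisson conjugacy, the posterior is Gamma(α + Σx, β + Σt) = Gamma(17 + 166, 7 + 34.5) = Gamma(183, 83/2).
Posterior mean = 183/(83/2) = 366/83; prior mean = 17/7 = 17/7. Difference = 366/83 − 17/7 = 1151/581.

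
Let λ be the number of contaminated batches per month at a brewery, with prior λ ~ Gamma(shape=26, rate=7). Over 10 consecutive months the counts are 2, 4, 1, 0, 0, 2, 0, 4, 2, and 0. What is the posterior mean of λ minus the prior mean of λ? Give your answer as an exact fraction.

Total count: 2 + 4 + 1 + 0 + 0 + 2 + 0 + 4 + 2 + 0 = 15.
Total exposure: 10 months.
By Gamma–Poisson conjugacy, the posterior is Gamma(α + Σx, β + Σt) = Gamma(26 + 15, 7 + 10) = Gamma(41, 17).
Posterior mean = 41/17 = 41/17; prior mean = 26/7 = 26/7. Difference = 41/17 − 26/7 = -155/119.

-155/119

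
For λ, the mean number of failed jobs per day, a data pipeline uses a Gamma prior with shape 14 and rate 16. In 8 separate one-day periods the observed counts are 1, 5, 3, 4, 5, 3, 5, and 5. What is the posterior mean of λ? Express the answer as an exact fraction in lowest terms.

15/8

Total count: 1 + 5 + 3 + 4 + 5 + 3 + 5 + 5 = 31.
Total exposure: 8 days.
Posterior: α' = 14 + 31 = 45, β' = 16 + 8 = 24.
Posterior mean = α'/β' = 45/24 = 15/8.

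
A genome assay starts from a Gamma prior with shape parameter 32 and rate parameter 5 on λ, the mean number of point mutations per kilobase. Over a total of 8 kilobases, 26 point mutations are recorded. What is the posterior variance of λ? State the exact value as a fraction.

Total count 26 over total exposure 8 kilobases.
Gamma(α, β) with Poisson data over total exposure Σt gives posterior Gamma(α+Σx, β+Σt) = Gamma(58, 13).
Posterior variance = α'/β'² = 58/169.

58/169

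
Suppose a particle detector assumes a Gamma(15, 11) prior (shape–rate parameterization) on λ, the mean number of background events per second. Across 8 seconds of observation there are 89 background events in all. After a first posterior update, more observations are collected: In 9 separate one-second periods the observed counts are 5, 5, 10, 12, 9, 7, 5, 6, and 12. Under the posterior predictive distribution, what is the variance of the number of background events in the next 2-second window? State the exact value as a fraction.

Total count 89 over total exposure 8 seconds.
After the first batch: Gamma(15 + 89, 11 + 8) = Gamma(104, 19).
Total count: 5 + 5 + 10 + 12 + 9 + 7 + 5 + 6 + 12 = 71.
Total exposure: 9 seconds.
After the second batch: Gamma(104 + 71, 19 + 9) = Gamma(175, 28).
The posterior predictive for a window of length T is Negative Binomial with variance T·α'·(β'+T)/β'² = 2·175·30/784 = 375/28.

375/28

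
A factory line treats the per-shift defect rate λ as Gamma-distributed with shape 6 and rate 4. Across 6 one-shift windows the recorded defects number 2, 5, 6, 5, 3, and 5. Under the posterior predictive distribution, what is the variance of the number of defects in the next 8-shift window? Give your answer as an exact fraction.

Total count: 2 + 5 + 6 + 5 + 3 + 5 = 26.
Total exposure: 6 shifts.
Conjugate update: add total count to the shape and total exposure to the rate, giving Gamma(32, 10).
The posterior predictive for a window of length T is Negative Binomial with variance T·α'·(β'+T)/β'² = 8·32·18/100 = 1152/25.

1152/25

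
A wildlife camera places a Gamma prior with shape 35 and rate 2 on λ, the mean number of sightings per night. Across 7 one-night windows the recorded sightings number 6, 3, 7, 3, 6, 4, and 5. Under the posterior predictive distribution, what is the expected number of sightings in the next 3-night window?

Total count: 6 + 3 + 7 + 3 + 6 + 4 + 5 = 34.
Total exposure: 7 nights.
Conjugate update: add total count to the shape and total exposure to the rate, giving Gamma(69, 9).
Predictive mean over a 3-night window = T·E[λ|data] = 3·69/9 = 23.

23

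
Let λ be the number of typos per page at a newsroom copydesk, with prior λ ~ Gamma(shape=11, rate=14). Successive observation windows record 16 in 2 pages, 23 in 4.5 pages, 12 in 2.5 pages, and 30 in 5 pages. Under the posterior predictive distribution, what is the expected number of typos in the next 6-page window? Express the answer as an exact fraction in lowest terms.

138/7

Total count: 16 + 23 + 12 + 30 = 81.
Total exposure: 2 + 4.5 + 2.5 + 5 = 14 pages.
By Gamma–Poisson conjugacy, the posterior is Gamma(α + Σx, β + Σt) = Gamma(11 + 81, 14 + 14) = Gamma(92, 28).
Predictive mean over a 6-page window = T·E[λ|data] = 6·92/28 = 138/7.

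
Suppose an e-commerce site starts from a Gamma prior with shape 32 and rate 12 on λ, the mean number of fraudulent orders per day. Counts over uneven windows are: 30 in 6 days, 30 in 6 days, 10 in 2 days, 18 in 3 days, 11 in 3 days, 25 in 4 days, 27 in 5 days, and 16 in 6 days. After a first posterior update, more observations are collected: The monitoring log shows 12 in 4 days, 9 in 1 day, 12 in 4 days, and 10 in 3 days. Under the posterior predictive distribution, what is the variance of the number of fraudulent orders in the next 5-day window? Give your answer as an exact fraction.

77440/3481

Total count: 30 + 30 + 10 + 18 + 11 + 25 + 27 + 16 = 167.
Total exposure: 6 + 6 + 2 + 3 + 3 + 4 + 5 + 6 = 35 days.
After the first batch: Gamma(32 + 167, 12 + 35) = Gamma(199, 47).
Total count: 12 + 9 + 12 + 10 = 43.
Total exposure: 4 + 1 + 4 + 3 = 12 days.
After the second batch: Gamma(199 + 43, 47 + 12) = Gamma(242, 59).
The posterior predictive for a window of length T is Negative Binomial with variance T·α'·(β'+T)/β'² = 5·242·64/3481 = 77440/3481.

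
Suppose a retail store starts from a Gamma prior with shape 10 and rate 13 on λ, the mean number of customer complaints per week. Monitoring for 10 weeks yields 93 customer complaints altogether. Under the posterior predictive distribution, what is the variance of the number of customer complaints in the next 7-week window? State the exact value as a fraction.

Total count 93 over total exposure 10 weeks.
Posterior: α' = 10 + 93 = 103, β' = 13 + 10 = 23.
The posterior predictive for a window of length T is Negative Binomial with variance T·α'·(β'+T)/β'² = 7·103·30/529 = 21630/529.

21630/529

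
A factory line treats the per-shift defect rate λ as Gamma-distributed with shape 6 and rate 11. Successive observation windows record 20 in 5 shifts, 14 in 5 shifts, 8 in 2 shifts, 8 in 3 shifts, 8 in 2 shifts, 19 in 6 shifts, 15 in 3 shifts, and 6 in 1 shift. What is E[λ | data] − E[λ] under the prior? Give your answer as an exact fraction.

458/209

Total count: 20 + 14 + 8 + 8 + 8 + 19 + 15 + 6 = 98.
Total exposure: 5 + 5 + 2 + 3 + 2 + 6 + 3 + 1 = 27 shifts.
Gamma(α, β) with Poisson data over total exposure Σt gives posterior Gamma(α+Σx, β+Σt) = Gamma(104, 38).
Posterior mean = 104/38 = 52/19; prior mean = 6/11 = 6/11. Difference = 52/19 − 6/11 = 458/209.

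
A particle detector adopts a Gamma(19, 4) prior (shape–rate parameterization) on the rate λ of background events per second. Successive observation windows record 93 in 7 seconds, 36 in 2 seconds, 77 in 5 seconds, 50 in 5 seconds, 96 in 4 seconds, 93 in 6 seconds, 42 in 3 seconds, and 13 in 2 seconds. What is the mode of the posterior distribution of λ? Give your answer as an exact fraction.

Total count: 93 + 36 + 77 + 50 + 96 + 93 + 42 + 13 = 500.
Total exposure: 7 + 2 + 5 + 5 + 4 + 6 + 3 + 2 = 34 seconds.
By Gamma–Poisson conjugacy, the posterior is Gamma(α + Σx, β + Σt) = Gamma(19 + 500, 4 + 34) = Gamma(519, 38).
Posterior mode = (α'−1)/β' = 518/38 = 259/19.

259/19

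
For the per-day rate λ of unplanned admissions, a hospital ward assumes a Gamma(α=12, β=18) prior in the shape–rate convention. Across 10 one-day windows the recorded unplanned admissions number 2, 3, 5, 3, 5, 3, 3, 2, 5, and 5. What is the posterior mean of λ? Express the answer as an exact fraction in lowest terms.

12/7

Total count: 2 + 3 + 5 + 3 + 5 + 3 + 3 + 2 + 5 + 5 = 36.
Total exposure: 10 days.
Gamma(α, β) with Poisson data over total exposure Σt gives posterior Gamma(α+Σx, β+Σt) = Gamma(48, 28).
Posterior mean = α'/β' = 48/28 = 12/7.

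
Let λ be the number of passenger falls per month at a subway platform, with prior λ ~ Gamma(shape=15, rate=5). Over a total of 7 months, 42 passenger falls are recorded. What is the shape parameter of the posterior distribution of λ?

Total count 42 over total exposure 7 months.
Posterior: α' = 15 + 42 = 57, β' = 5 + 7 = 12.

57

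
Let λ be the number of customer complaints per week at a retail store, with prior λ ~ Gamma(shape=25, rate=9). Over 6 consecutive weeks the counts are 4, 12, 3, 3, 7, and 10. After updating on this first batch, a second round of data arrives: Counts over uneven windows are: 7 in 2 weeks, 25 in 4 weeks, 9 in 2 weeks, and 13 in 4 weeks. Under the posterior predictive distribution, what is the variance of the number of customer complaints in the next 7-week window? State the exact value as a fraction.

28084/729

Total count: 4 + 12 + 3 + 3 + 7 + 10 = 39.
Total exposure: 6 weeks.
After the first batch: Gamma(25 + 39, 9 + 6) = Gamma(64, 15).
Total count: 7 + 25 + 9 + 13 = 54.
Total exposure: 2 + 4 + 2 + 4 = 12 weeks.
After the second batch: Gamma(64 + 54, 15 + 12) = Gamma(118, 27).
The posterior predictive for a window of length T is Negative Binomial with variance T·α'·(β'+T)/β'² = 7·118·34/729 = 28084/729.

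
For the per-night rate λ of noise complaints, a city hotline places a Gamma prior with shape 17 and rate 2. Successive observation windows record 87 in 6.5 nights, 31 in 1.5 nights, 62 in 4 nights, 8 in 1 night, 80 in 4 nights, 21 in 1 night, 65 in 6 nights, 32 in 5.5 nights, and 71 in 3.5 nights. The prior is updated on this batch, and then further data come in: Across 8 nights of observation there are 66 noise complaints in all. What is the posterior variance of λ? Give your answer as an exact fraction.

540/1849

Total count: 87 + 31 + 62 + 8 + 80 + 21 + 65 + 32 + 71 = 457.
Total exposure: 6.5 + 1.5 + 4 + 1 + 4 + 1 + 6 + 5.5 + 3.5 = 33 nights.
After the first batch: Gamma(17 + 457, 2 + 33) = Gamma(474, 35).
Total count 66 over total exposure 8 nights.
After the second batch: Gamma(474 + 66, 35 + 8) = Gamma(540, 43).
Posterior variance = α'/β'² = 540/1849.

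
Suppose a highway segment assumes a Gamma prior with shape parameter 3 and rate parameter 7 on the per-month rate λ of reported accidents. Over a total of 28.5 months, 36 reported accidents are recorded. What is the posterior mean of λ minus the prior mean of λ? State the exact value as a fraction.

333/497

Total count 36 over total exposure 28.5 months.
Posterior: α' = 3 + 36 = 39, β' = 7 + 28.5 = 71/2.
Posterior mean = 39/(71/2) = 78/71; prior mean = 3/7 = 3/7. Difference = 78/71 − 3/7 = 333/497.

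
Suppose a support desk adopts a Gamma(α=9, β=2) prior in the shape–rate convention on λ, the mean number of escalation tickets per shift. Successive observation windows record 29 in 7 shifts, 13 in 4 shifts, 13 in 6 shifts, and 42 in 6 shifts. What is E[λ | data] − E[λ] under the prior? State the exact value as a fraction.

-13/50

Total count: 29 + 13 + 13 + 42 = 97.
Total exposure: 7 + 4 + 6 + 6 = 23 shifts.
Posterior: α' = 9 + 97 = 106, β' = 2 + 23 = 25.
Posterior mean = 106/25 = 106/25; prior mean = 9/2 = 9/2. Difference = 106/25 − 9/2 = -13/50.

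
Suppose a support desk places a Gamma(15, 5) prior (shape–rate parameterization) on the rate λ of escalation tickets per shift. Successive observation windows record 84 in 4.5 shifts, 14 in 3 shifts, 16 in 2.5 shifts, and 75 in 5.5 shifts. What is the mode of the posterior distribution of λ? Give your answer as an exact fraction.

Total count: 84 + 14 + 16 + 75 = 189.
Total exposure: 4.5 + 3 + 2.5 + 5.5 = 15.5 shifts.
Conjugate update: add total count to the shape and total exposure to the rate, giving Gamma(204, 41/2).
Posterior mode = (α'−1)/β' = 203/(41/2) = 406/41.

406/41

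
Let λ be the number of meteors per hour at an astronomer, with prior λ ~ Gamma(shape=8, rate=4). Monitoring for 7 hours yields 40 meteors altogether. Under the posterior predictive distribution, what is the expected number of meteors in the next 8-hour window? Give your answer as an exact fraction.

384/11

Total count 40 over total exposure 7 hours.
By Gamma–Poisson conjugacy, the posterior is Gamma(α + Σx, β + Σt) = Gamma(8 + 40, 4 + 7) = Gamma(48, 11).
Predictive mean over an 8-hour window = T·E[λ|data] = 8·48/11 = 384/11.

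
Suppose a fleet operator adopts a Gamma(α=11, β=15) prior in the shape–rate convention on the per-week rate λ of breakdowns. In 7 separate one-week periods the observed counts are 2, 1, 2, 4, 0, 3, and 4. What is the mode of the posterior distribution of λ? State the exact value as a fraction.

13/11

Total count: 2 + 1 + 2 + 4 + 0 + 3 + 4 = 16.
Total exposure: 7 weeks.
The Gamma prior is conjugate for the Poisson rate, so λ | data ~ Gamma(11+16, 15+7) = Gamma(27, 22).
Posterior mode = (α'−1)/β' = 26/22 = 13/11.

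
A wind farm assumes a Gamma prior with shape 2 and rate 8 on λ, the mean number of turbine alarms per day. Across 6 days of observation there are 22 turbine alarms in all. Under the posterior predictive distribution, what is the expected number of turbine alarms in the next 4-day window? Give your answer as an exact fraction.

Total count 22 over total exposure 6 days.
The Gamma prior is conjugate for the Poisson rate, so λ | data ~ Gamma(2+22, 8+6) = Gamma(24, 14).
Predictive mean over a 4-day window = T·E[λ|data] = 4·24/14 = 48/7.

48/7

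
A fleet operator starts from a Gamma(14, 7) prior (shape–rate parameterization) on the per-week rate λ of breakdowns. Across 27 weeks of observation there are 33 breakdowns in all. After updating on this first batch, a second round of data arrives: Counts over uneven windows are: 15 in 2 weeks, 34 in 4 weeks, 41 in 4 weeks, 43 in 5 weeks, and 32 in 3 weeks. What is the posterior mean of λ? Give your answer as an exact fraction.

Total count 33 over total exposure 27 weeks.
After the first batch: Gamma(14 + 33, 7 + 27) = Gamma(47, 34).
Total count: 15 + 34 + 41 + 43 + 32 = 165.
Total exposure: 2 + 4 + 4 + 5 + 3 = 18 weeks.
After the second batch: Gamma(47 + 165, 34 + 18) = Gamma(212, 52).
Posterior mean = α'/β' = 212/52 = 53/13.

53/13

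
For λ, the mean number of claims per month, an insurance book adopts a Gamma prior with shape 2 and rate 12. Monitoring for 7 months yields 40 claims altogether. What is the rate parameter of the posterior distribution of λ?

Total count 40 over total exposure 7 months.
Posterior: α' = 2 + 40 = 42, β' = 12 + 7 = 19.

19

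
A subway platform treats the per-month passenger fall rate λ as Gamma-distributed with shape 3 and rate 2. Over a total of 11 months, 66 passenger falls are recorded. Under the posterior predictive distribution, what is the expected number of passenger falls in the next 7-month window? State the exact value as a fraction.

Total count 66 over total exposure 11 months.
The Gamma prior is conjugate for the Poisson rate, so λ | data ~ Gamma(3+66, 2+11) = Gamma(69, 13).
Predictive mean over a 7-month window = T·E[λ|data] = 7·69/13 = 483/13.

483/13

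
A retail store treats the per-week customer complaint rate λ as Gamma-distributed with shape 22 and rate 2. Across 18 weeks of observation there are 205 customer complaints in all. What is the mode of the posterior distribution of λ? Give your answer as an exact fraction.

113/10

Total count 205 over total exposure 18 weeks.
Gamma(α, β) with Poisson data over total exposure Σt gives posterior Gamma(α+Σx, β+Σt) = Gamma(227, 20).
Posterior mode = (α'−1)/β' = 226/20 = 113/10.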